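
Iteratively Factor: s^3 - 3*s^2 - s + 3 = (s - 3)*(s^2 - 1) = (s - 3)*(s - 1)*(s + 1)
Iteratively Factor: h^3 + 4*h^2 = (h)*(h^2 + 4*h) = h^2*(h + 4)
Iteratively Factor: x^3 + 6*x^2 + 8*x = (x)*(x^2 + 6*x + 8) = x*(x + 2)*(x + 4)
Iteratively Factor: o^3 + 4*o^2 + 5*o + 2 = (o + 2)*(o^2 + 2*o + 1) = (o + 1)*(o + 2)*(o + 1)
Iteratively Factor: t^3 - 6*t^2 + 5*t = (t - 1)*(t^2 - 5*t) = t*(t - 1)*(t - 5)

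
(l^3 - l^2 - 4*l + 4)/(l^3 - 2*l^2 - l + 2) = (l + 2)/(l + 1)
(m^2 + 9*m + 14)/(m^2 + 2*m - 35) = (m + 2)/(m - 5)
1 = 1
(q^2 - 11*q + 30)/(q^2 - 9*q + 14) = (q^2 - 11*q + 30)/(q^2 - 9*q + 14)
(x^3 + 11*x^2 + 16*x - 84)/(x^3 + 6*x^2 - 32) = (x^2 + 13*x + 42)/(x^2 + 8*x + 16)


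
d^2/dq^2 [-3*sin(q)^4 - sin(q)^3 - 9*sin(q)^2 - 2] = 48*sin(q)^4 + 9*sin(q)^3 - 6*sin(q) - 18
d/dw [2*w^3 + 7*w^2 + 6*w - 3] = 6*w^2 + 14*w + 6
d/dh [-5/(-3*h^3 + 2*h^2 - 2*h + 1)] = 5*(-9*h^2 + 4*h - 2)/(3*h^3 - 2*h^2 + 2*h - 1)^2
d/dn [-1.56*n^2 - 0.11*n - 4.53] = -3.12*n - 0.11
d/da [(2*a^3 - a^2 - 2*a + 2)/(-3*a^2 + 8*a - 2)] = 2*(-3*a^4 + 16*a^3 - 13*a^2 + 8*a - 6)/(9*a^4 - 48*a^3 + 76*a^2 - 32*a + 4)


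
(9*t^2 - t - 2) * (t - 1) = 9*t^3 - 10*t^2 - t + 2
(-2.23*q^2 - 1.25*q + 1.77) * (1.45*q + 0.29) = -3.2335*q^3 - 2.4592*q^2 + 2.204*q + 0.5133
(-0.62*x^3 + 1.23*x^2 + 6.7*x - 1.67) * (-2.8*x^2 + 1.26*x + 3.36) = 1.736*x^5 - 4.2252*x^4 - 19.2934*x^3 + 17.2508*x^2 + 20.4078*x - 5.6112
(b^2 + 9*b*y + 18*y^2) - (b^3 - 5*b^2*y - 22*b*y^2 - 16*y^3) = -b^3 + 5*b^2*y + b^2 + 22*b*y^2 + 9*b*y + 16*y^3 + 18*y^2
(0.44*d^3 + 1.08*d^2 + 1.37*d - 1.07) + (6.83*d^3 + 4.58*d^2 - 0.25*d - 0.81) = 7.27*d^3 + 5.66*d^2 + 1.12*d - 1.88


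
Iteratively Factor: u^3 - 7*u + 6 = (u - 2)*(u^2 + 2*u - 3) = (u - 2)*(u + 3)*(u - 1)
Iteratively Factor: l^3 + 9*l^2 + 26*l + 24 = (l + 4)*(l^2 + 5*l + 6) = (l + 3)*(l + 4)*(l + 2)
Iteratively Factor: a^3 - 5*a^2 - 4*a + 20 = (a + 2)*(a^2 - 7*a + 10) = (a - 5)*(a + 2)*(a - 2)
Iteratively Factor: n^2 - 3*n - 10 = (n - 5)*(n + 2)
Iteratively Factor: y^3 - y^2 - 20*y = (y - 5)*(y^2 + 4*y) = (y - 5)*(y + 4)*(y)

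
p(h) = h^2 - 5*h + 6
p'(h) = 2*h - 5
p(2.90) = -0.09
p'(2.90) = 0.80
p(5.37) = 7.99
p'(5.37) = 5.74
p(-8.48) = 120.31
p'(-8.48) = -21.96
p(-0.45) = 8.45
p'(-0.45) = -5.90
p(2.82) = -0.15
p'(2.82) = 0.64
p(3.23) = 0.28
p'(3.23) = 1.46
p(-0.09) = 6.46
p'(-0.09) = -5.18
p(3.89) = 1.68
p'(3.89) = 2.78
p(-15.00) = 306.00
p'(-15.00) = -35.00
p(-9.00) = 132.00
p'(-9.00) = -23.00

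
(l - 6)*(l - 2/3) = l^2 - 20*l/3 + 4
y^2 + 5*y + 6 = (y + 2)*(y + 3)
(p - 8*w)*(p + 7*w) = p^2 - p*w - 56*w^2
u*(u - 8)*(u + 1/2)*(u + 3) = u^4 - 9*u^3/2 - 53*u^2/2 - 12*u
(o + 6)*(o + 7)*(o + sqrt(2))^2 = o^4 + 2*sqrt(2)*o^3 + 13*o^3 + 26*sqrt(2)*o^2 + 44*o^2 + 26*o + 84*sqrt(2)*o + 84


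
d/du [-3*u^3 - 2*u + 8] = -9*u^2 - 2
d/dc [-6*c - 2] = -6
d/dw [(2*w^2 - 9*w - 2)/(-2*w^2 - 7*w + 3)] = (-32*w^2 + 4*w - 41)/(4*w^4 + 28*w^3 + 37*w^2 - 42*w + 9)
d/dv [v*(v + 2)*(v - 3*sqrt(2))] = 3*v^2 - 6*sqrt(2)*v + 4*v - 6*sqrt(2)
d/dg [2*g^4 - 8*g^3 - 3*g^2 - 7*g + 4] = 8*g^3 - 24*g^2 - 6*g - 7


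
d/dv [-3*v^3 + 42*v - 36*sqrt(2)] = 42 - 9*v^2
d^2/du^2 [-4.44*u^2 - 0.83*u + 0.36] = -8.88000000000000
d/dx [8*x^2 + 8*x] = 16*x + 8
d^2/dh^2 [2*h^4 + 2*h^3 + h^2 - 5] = 24*h^2 + 12*h + 2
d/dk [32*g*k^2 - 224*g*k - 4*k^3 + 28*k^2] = 64*g*k - 224*g - 12*k^2 + 56*k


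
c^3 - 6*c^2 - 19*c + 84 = (c - 7)*(c - 3)*(c + 4)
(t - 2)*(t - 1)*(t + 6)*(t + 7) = t^4 + 10*t^3 + 5*t^2 - 100*t + 84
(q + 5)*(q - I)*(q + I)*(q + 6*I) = q^4 + 5*q^3 + 6*I*q^3 + q^2 + 30*I*q^2 + 5*q + 6*I*q + 30*I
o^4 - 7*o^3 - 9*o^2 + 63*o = o*(o - 7)*(o - 3)*(o + 3)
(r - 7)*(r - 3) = r^2 - 10*r + 21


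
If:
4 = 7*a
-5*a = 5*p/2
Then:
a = 4/7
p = -8/7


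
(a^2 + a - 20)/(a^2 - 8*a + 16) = (a + 5)/(a - 4)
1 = 1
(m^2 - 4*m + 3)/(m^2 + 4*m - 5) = (m - 3)/(m + 5)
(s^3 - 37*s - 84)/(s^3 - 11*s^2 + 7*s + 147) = (s + 4)/(s - 7)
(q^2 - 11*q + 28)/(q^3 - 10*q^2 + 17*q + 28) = 1/(q + 1)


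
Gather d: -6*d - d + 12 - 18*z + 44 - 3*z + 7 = -7*d - 21*z + 63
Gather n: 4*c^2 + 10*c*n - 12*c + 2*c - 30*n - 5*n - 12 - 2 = 4*c^2 - 10*c + n*(10*c - 35) - 14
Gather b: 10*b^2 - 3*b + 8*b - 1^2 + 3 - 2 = 10*b^2 + 5*b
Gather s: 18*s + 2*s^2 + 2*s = 2*s^2 + 20*s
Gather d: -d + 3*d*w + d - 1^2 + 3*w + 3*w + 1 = 3*d*w + 6*w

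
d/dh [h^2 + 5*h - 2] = 2*h + 5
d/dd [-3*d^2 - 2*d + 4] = -6*d - 2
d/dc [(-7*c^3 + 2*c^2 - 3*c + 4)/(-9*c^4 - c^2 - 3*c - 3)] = ((21*c^2 - 4*c + 3)*(9*c^4 + c^2 + 3*c + 3) - (36*c^3 + 2*c + 3)*(7*c^3 - 2*c^2 + 3*c - 4))/(9*c^4 + c^2 + 3*c + 3)^2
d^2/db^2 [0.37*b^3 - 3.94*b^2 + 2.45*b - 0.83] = 2.22*b - 7.88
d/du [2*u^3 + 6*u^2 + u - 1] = 6*u^2 + 12*u + 1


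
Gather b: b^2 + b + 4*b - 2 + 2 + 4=b^2 + 5*b + 4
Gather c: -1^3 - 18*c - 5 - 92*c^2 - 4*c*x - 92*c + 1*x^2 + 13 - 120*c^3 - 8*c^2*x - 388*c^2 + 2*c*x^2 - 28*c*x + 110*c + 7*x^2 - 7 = -120*c^3 + c^2*(-8*x - 480) + c*(2*x^2 - 32*x) + 8*x^2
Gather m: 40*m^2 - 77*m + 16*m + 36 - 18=40*m^2 - 61*m + 18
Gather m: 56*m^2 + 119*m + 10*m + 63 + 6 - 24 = 56*m^2 + 129*m + 45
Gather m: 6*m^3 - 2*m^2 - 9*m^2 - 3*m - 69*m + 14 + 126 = 6*m^3 - 11*m^2 - 72*m + 140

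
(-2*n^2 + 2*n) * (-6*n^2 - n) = 12*n^4 - 10*n^3 - 2*n^2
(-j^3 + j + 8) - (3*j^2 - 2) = -j^3 - 3*j^2 + j + 10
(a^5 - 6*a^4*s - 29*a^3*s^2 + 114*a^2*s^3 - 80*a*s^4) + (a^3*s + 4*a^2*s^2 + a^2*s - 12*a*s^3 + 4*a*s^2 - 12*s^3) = a^5 - 6*a^4*s - 29*a^3*s^2 + a^3*s + 114*a^2*s^3 + 4*a^2*s^2 + a^2*s - 80*a*s^4 - 12*a*s^3 + 4*a*s^2 - 12*s^3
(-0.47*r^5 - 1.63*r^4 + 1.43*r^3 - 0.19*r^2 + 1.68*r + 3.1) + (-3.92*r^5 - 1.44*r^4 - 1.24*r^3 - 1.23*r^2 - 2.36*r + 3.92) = -4.39*r^5 - 3.07*r^4 + 0.19*r^3 - 1.42*r^2 - 0.68*r + 7.02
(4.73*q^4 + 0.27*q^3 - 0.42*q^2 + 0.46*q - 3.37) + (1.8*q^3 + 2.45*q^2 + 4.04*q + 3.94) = 4.73*q^4 + 2.07*q^3 + 2.03*q^2 + 4.5*q + 0.57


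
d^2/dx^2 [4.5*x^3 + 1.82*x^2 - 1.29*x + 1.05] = 27.0*x + 3.64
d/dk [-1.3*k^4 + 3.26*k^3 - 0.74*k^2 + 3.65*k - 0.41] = -5.2*k^3 + 9.78*k^2 - 1.48*k + 3.65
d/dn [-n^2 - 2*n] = -2*n - 2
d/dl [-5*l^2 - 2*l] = -10*l - 2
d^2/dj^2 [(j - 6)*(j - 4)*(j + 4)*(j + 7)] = 12*j^2 + 6*j - 116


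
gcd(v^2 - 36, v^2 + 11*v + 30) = v + 6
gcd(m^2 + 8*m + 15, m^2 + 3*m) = m + 3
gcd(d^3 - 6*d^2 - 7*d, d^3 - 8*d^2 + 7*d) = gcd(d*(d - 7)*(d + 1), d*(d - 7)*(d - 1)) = d^2 - 7*d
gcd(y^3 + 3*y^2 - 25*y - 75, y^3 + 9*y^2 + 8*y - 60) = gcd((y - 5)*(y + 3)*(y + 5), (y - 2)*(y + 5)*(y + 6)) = y + 5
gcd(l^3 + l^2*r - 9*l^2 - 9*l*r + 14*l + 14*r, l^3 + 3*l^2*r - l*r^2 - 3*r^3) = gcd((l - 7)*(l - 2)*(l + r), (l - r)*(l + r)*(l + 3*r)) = l + r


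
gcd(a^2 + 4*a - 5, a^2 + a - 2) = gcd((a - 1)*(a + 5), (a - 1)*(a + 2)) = a - 1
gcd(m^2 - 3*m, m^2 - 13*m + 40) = 1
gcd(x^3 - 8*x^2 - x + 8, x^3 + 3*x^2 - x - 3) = x^2 - 1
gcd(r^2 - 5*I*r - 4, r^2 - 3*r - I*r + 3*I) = r - I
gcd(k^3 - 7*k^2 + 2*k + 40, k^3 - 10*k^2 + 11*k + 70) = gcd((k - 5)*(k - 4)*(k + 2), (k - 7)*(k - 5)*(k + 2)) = k^2 - 3*k - 10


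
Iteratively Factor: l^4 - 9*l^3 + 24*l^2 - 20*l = (l)*(l^3 - 9*l^2 + 24*l - 20) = l*(l - 2)*(l^2 - 7*l + 10) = l*(l - 2)^2*(l - 5)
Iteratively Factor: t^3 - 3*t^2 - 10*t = (t + 2)*(t^2 - 5*t) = t*(t + 2)*(t - 5)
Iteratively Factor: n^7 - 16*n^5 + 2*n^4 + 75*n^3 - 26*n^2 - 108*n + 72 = (n + 2)*(n^6 - 2*n^5 - 12*n^4 + 26*n^3 + 23*n^2 - 72*n + 36) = (n - 3)*(n + 2)*(n^5 + n^4 - 9*n^3 - n^2 + 20*n - 12) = (n - 3)*(n + 2)*(n + 3)*(n^4 - 2*n^3 - 3*n^2 + 8*n - 4) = (n - 3)*(n + 2)^2*(n + 3)*(n^3 - 4*n^2 + 5*n - 2) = (n - 3)*(n - 1)*(n + 2)^2*(n + 3)*(n^2 - 3*n + 2) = (n - 3)*(n - 1)^2*(n + 2)^2*(n + 3)*(n - 2)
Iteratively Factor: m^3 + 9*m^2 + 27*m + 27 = (m + 3)*(m^2 + 6*m + 9) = (m + 3)^2*(m + 3)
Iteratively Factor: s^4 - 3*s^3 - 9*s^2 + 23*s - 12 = (s - 1)*(s^3 - 2*s^2 - 11*s + 12) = (s - 1)*(s + 3)*(s^2 - 5*s + 4) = (s - 1)^2*(s + 3)*(s - 4)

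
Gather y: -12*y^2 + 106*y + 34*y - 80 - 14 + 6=-12*y^2 + 140*y - 88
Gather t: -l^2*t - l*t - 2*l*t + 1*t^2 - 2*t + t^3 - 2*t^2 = t^3 - t^2 + t*(-l^2 - 3*l - 2)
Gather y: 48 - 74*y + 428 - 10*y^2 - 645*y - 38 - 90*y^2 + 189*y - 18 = -100*y^2 - 530*y + 420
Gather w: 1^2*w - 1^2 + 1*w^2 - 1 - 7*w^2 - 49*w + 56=-6*w^2 - 48*w + 54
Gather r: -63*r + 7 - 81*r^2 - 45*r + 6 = -81*r^2 - 108*r + 13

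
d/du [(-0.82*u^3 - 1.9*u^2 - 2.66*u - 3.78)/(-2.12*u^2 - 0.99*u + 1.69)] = (1.7384*u^4 + 1.6236*u^3 - 7.9156*u^2 - 22.4492*u - 8.2376)/(4.4944*u^4 + 4.1976*u^3 - 6.1855*u^2 - 3.3462*u + 2.8561)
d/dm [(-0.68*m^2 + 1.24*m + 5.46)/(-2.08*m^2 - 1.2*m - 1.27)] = (3.3952*m^2 + 24.4408*m + 4.9772)/(4.3264*m^4 + 4.992*m^3 + 6.7232*m^2 + 3.048*m + 1.6129)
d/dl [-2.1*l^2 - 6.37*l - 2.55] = -4.2*l - 6.37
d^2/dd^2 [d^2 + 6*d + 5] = 2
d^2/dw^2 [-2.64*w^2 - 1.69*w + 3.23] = -5.28000000000000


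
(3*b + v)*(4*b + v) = 12*b^2 + 7*b*v + v^2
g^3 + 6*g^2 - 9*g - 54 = (g - 3)*(g + 3)*(g + 6)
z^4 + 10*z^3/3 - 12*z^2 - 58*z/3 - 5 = (z - 3)*(z + 1/3)*(z + 1)*(z + 5)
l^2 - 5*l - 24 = (l - 8)*(l + 3)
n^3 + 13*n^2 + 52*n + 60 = (n + 2)*(n + 5)*(n + 6)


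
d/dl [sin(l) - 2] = cos(l)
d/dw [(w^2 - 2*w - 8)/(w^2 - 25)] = 2*(w^2 - 17*w + 25)/(w^4 - 50*w^2 + 625)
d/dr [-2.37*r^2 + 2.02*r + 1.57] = 2.02 - 4.74*r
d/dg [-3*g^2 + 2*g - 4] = 2 - 6*g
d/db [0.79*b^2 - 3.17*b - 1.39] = 1.58*b - 3.17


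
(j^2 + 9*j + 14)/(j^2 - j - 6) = (j + 7)/(j - 3)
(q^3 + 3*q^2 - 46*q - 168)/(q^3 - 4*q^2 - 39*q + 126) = (q + 4)/(q - 3)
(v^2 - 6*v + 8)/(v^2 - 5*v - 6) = (-v^2 + 6*v - 8)/(-v^2 + 5*v + 6)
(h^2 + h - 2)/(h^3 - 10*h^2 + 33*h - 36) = (h^2 + h - 2)/(h^3 - 10*h^2 + 33*h - 36)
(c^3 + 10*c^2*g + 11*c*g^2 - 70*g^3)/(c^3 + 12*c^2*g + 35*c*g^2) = (c - 2*g)/c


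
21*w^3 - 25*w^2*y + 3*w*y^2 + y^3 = (-3*w + y)*(-w + y)*(7*w + y)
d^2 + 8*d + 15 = (d + 3)*(d + 5)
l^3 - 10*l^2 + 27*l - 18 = (l - 6)*(l - 3)*(l - 1)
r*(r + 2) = r^2 + 2*r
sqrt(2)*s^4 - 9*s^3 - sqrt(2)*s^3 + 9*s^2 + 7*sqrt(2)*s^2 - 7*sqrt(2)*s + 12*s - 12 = (s - 1)*(s - 3*sqrt(2))*(s - 2*sqrt(2))*(sqrt(2)*s + 1)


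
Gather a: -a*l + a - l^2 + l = a*(1 - l) - l^2 + l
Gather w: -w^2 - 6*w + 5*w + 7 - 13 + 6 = -w^2 - w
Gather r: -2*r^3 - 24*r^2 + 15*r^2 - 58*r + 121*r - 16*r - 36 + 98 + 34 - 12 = -2*r^3 - 9*r^2 + 47*r + 84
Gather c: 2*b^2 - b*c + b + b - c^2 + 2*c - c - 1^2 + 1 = 2*b^2 + 2*b - c^2 + c*(1 - b)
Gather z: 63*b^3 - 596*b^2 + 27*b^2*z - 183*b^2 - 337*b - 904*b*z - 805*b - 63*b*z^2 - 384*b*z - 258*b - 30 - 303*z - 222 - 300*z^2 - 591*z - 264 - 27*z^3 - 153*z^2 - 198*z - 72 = 63*b^3 - 779*b^2 - 1400*b - 27*z^3 + z^2*(-63*b - 453) + z*(27*b^2 - 1288*b - 1092) - 588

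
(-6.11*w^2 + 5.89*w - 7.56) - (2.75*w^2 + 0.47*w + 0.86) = -8.86*w^2 + 5.42*w - 8.42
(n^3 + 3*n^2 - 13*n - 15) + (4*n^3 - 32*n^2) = 5*n^3 - 29*n^2 - 13*n - 15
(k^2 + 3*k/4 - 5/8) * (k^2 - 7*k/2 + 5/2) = k^4 - 11*k^3/4 - 3*k^2/4 + 65*k/16 - 25/16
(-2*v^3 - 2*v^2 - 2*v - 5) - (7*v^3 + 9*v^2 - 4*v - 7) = -9*v^3 - 11*v^2 + 2*v + 2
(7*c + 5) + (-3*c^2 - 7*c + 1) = 6 - 3*c^2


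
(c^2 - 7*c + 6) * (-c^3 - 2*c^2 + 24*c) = -c^5 + 5*c^4 + 32*c^3 - 180*c^2 + 144*c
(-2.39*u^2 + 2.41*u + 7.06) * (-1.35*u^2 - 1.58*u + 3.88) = 3.2265*u^4 + 0.5227*u^3 - 22.612*u^2 - 1.804*u + 27.3928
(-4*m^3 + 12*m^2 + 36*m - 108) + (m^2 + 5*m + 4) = -4*m^3 + 13*m^2 + 41*m - 104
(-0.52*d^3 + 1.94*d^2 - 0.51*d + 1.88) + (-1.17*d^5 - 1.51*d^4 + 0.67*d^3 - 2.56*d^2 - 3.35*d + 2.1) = -1.17*d^5 - 1.51*d^4 + 0.15*d^3 - 0.62*d^2 - 3.86*d + 3.98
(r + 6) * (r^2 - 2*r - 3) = r^3 + 4*r^2 - 15*r - 18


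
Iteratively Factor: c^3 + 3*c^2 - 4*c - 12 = (c - 2)*(c^2 + 5*c + 6) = (c - 2)*(c + 3)*(c + 2)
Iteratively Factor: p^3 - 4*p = (p)*(p^2 - 4) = p*(p + 2)*(p - 2)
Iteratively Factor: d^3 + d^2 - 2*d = (d)*(d^2 + d - 2) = d*(d + 2)*(d - 1)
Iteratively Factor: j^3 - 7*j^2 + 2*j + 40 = (j + 2)*(j^2 - 9*j + 20) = (j - 4)*(j + 2)*(j - 5)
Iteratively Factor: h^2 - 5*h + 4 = (h - 4)*(h - 1)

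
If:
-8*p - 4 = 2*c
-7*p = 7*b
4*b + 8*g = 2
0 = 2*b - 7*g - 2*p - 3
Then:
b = 19/30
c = 8/15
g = -1/15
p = -19/30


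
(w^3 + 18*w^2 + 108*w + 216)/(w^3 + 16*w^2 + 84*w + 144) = (w + 6)/(w + 4)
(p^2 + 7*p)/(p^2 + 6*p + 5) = p*(p + 7)/(p^2 + 6*p + 5)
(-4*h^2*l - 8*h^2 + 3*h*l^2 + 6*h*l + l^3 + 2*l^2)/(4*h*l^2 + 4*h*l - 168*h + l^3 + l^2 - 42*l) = (-h*l - 2*h + l^2 + 2*l)/(l^2 + l - 42)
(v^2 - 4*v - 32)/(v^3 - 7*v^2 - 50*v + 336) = (v + 4)/(v^2 + v - 42)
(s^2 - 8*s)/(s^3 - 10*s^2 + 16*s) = 1/(s - 2)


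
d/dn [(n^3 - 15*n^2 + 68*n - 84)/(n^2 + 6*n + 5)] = (n^4 + 12*n^3 - 143*n^2 + 18*n + 844)/(n^4 + 12*n^3 + 46*n^2 + 60*n + 25)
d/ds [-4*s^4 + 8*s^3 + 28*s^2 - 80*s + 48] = -16*s^3 + 24*s^2 + 56*s - 80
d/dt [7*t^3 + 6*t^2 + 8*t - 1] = 21*t^2 + 12*t + 8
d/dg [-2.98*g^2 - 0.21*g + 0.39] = -5.96*g - 0.21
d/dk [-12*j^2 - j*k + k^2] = -j + 2*k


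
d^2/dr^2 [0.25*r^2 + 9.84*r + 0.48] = 0.500000000000000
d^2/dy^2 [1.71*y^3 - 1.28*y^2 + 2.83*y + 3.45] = 10.26*y - 2.56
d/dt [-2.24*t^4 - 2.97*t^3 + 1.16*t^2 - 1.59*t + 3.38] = -8.96*t^3 - 8.91*t^2 + 2.32*t - 1.59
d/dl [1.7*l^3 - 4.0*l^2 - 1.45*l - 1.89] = 5.1*l^2 - 8.0*l - 1.45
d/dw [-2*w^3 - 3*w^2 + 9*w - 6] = -6*w^2 - 6*w + 9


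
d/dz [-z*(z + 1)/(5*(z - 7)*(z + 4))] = 4*(z^2 + 14*z + 7)/(5*(z^4 - 6*z^3 - 47*z^2 + 168*z + 784))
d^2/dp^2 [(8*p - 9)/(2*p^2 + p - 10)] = 2*(2*(5 - 24*p)*(2*p^2 + p - 10) + (4*p + 1)^2*(8*p - 9))/(2*p^2 + p - 10)^3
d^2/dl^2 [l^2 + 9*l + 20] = 2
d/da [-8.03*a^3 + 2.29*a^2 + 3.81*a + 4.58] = -24.09*a^2 + 4.58*a + 3.81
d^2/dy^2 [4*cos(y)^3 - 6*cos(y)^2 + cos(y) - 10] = -4*cos(y) + 12*cos(2*y) - 9*cos(3*y)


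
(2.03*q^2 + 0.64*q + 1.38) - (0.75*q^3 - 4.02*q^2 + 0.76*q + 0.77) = -0.75*q^3 + 6.05*q^2 - 0.12*q + 0.61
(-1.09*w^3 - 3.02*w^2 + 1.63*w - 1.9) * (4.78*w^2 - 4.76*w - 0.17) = -5.2102*w^5 - 9.2472*w^4 + 22.3519*w^3 - 16.3274*w^2 + 8.7669*w + 0.323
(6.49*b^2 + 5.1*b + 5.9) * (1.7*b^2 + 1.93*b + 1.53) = 11.033*b^4 + 21.1957*b^3 + 29.8027*b^2 + 19.19*b + 9.027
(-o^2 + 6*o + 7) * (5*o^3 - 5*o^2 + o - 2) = -5*o^5 + 35*o^4 + 4*o^3 - 27*o^2 - 5*o - 14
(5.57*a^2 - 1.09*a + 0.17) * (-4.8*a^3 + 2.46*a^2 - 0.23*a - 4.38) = -26.736*a^5 + 18.9342*a^4 - 4.7785*a^3 - 23.7277*a^2 + 4.7351*a - 0.7446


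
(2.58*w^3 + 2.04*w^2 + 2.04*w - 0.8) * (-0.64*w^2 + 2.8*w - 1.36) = -1.6512*w^5 + 5.9184*w^4 + 0.897599999999999*w^3 + 3.4496*w^2 - 5.0144*w + 1.088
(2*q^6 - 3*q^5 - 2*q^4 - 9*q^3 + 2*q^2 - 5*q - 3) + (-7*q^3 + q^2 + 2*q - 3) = 2*q^6 - 3*q^5 - 2*q^4 - 16*q^3 + 3*q^2 - 3*q - 6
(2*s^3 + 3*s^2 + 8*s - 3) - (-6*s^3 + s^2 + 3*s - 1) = 8*s^3 + 2*s^2 + 5*s - 2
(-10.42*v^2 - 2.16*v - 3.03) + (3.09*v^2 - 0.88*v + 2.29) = -7.33*v^2 - 3.04*v - 0.74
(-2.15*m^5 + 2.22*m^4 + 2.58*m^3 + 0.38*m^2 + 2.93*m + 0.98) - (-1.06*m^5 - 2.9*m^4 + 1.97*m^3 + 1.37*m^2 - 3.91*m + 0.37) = -1.09*m^5 + 5.12*m^4 + 0.61*m^3 - 0.99*m^2 + 6.84*m + 0.61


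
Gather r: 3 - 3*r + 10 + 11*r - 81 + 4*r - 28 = 12*r - 96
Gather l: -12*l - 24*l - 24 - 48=-36*l - 72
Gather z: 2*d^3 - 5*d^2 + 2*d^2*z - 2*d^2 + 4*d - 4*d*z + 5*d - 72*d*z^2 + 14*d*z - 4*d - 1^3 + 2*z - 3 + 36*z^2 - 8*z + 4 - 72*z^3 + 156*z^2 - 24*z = 2*d^3 - 7*d^2 + 5*d - 72*z^3 + z^2*(192 - 72*d) + z*(2*d^2 + 10*d - 30)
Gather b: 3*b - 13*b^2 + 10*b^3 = 10*b^3 - 13*b^2 + 3*b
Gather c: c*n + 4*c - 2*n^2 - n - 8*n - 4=c*(n + 4) - 2*n^2 - 9*n - 4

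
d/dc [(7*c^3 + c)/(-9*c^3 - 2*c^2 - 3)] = (-14*c^4 + 18*c^3 - 61*c^2 - 3)/(81*c^6 + 36*c^5 + 4*c^4 + 54*c^3 + 12*c^2 + 9)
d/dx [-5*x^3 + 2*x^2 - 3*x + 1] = -15*x^2 + 4*x - 3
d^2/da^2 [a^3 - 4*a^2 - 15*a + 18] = 6*a - 8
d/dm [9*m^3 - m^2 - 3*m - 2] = 27*m^2 - 2*m - 3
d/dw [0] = 0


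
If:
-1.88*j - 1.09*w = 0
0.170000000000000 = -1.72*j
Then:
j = -0.10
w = 0.17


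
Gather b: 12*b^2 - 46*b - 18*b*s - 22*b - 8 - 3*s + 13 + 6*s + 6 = 12*b^2 + b*(-18*s - 68) + 3*s + 11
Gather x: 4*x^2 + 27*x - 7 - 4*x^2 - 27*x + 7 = 0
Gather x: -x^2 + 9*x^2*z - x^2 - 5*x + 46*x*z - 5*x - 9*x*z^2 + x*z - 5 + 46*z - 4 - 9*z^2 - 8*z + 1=x^2*(9*z - 2) + x*(-9*z^2 + 47*z - 10) - 9*z^2 + 38*z - 8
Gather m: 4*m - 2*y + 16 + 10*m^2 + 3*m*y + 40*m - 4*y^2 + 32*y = 10*m^2 + m*(3*y + 44) - 4*y^2 + 30*y + 16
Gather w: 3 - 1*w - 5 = -w - 2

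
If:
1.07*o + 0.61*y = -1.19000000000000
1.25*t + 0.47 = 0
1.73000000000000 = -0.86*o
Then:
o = -2.01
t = -0.38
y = 1.58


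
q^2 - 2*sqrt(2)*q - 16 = (q - 4*sqrt(2))*(q + 2*sqrt(2))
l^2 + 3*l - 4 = (l - 1)*(l + 4)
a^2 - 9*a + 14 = (a - 7)*(a - 2)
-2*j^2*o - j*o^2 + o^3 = o*(-2*j + o)*(j + o)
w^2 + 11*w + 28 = (w + 4)*(w + 7)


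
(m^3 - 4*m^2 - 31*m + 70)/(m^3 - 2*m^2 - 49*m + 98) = (m + 5)/(m + 7)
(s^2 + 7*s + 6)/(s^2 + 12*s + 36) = (s + 1)/(s + 6)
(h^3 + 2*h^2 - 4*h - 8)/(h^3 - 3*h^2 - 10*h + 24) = (h^2 + 4*h + 4)/(h^2 - h - 12)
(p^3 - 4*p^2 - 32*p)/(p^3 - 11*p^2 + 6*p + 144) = p*(p + 4)/(p^2 - 3*p - 18)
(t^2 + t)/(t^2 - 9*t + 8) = t*(t + 1)/(t^2 - 9*t + 8)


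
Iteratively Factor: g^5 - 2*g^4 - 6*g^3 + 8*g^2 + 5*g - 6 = (g + 2)*(g^4 - 4*g^3 + 2*g^2 + 4*g - 3) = (g - 1)*(g + 2)*(g^3 - 3*g^2 - g + 3) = (g - 1)^2*(g + 2)*(g^2 - 2*g - 3) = (g - 1)^2*(g + 1)*(g + 2)*(g - 3)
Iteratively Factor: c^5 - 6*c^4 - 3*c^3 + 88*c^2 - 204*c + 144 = (c - 2)*(c^4 - 4*c^3 - 11*c^2 + 66*c - 72) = (c - 2)*(c + 4)*(c^3 - 8*c^2 + 21*c - 18) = (c - 3)*(c - 2)*(c + 4)*(c^2 - 5*c + 6) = (c - 3)*(c - 2)^2*(c + 4)*(c - 3)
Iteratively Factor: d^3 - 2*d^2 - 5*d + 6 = (d - 3)*(d^2 + d - 2) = (d - 3)*(d + 2)*(d - 1)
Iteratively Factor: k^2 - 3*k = (k)*(k - 3)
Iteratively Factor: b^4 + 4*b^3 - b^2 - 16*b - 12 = (b + 2)*(b^3 + 2*b^2 - 5*b - 6) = (b - 2)*(b + 2)*(b^2 + 4*b + 3) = (b - 2)*(b + 2)*(b + 3)*(b + 1)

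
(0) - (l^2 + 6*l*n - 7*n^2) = -l^2 - 6*l*n + 7*n^2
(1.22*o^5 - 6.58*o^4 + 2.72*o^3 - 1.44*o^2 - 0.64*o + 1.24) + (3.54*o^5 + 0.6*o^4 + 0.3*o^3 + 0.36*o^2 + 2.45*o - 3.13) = 4.76*o^5 - 5.98*o^4 + 3.02*o^3 - 1.08*o^2 + 1.81*o - 1.89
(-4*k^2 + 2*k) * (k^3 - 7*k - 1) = -4*k^5 + 2*k^4 + 28*k^3 - 10*k^2 - 2*k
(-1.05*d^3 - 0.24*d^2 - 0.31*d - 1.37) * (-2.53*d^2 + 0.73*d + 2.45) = 2.6565*d^5 - 0.1593*d^4 - 1.9634*d^3 + 2.6518*d^2 - 1.7596*d - 3.3565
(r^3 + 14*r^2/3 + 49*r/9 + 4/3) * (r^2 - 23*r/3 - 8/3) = r^5 - 3*r^4 - 33*r^3 - 1427*r^2/27 - 668*r/27 - 32/9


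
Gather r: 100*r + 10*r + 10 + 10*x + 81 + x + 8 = 110*r + 11*x + 99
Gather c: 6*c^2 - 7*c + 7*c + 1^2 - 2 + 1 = 6*c^2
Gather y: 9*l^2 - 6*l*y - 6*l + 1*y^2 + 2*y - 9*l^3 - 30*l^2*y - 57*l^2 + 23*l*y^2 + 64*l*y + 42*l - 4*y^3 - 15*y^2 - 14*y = -9*l^3 - 48*l^2 + 36*l - 4*y^3 + y^2*(23*l - 14) + y*(-30*l^2 + 58*l - 12)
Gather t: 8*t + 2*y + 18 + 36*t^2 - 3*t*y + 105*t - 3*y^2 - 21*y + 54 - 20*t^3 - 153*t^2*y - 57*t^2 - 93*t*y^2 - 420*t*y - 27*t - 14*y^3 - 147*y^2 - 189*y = -20*t^3 + t^2*(-153*y - 21) + t*(-93*y^2 - 423*y + 86) - 14*y^3 - 150*y^2 - 208*y + 72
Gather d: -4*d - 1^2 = -4*d - 1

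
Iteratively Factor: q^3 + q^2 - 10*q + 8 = (q + 4)*(q^2 - 3*q + 2) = (q - 1)*(q + 4)*(q - 2)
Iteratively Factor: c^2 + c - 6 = (c + 3)*(c - 2)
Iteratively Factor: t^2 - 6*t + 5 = (t - 5)*(t - 1)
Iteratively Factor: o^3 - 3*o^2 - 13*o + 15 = (o + 3)*(o^2 - 6*o + 5) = (o - 5)*(o + 3)*(o - 1)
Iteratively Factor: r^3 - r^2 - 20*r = (r - 5)*(r^2 + 4*r) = (r - 5)*(r + 4)*(r)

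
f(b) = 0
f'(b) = 0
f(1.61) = 0.00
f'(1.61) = 0.00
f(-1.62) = 0.00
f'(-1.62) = 0.00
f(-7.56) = 0.00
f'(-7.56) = 0.00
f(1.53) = 0.00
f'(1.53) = 0.00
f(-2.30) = 0.00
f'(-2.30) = 0.00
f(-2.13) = 0.00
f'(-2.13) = 0.00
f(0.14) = 0.00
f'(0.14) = 0.00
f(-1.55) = 0.00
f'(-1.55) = 0.00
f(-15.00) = 0.00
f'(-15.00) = 0.00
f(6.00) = 0.00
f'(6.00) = 0.00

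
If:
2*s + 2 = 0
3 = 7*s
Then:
No Solution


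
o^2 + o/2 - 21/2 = (o - 3)*(o + 7/2)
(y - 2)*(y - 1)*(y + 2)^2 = y^4 + y^3 - 6*y^2 - 4*y + 8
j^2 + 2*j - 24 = (j - 4)*(j + 6)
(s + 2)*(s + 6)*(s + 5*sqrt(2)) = s^3 + 5*sqrt(2)*s^2 + 8*s^2 + 12*s + 40*sqrt(2)*s + 60*sqrt(2)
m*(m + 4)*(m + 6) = m^3 + 10*m^2 + 24*m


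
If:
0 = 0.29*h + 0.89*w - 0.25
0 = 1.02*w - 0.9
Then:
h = -1.85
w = 0.88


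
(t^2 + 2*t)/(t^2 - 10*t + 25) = t*(t + 2)/(t^2 - 10*t + 25)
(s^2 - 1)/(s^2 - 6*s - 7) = (s - 1)/(s - 7)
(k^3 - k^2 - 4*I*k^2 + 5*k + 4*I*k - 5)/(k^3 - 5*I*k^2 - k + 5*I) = (k + I)/(k + 1)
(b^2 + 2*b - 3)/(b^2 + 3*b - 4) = (b + 3)/(b + 4)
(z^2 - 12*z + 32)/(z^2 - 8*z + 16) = (z - 8)/(z - 4)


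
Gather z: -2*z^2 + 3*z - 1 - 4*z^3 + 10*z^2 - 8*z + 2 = -4*z^3 + 8*z^2 - 5*z + 1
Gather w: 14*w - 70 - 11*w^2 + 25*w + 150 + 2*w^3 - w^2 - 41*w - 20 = 2*w^3 - 12*w^2 - 2*w + 60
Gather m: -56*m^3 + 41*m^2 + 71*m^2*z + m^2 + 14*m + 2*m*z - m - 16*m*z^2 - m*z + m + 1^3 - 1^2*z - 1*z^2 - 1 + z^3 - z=-56*m^3 + m^2*(71*z + 42) + m*(-16*z^2 + z + 14) + z^3 - z^2 - 2*z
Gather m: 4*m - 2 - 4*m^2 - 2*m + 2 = -4*m^2 + 2*m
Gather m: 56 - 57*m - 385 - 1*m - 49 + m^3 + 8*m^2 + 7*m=m^3 + 8*m^2 - 51*m - 378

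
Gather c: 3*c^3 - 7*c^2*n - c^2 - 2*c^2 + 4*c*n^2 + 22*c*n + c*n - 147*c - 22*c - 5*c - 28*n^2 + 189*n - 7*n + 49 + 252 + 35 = 3*c^3 + c^2*(-7*n - 3) + c*(4*n^2 + 23*n - 174) - 28*n^2 + 182*n + 336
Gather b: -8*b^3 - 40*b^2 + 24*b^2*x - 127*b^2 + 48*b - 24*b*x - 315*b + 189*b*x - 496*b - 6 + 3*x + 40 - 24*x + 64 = -8*b^3 + b^2*(24*x - 167) + b*(165*x - 763) - 21*x + 98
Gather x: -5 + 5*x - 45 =5*x - 50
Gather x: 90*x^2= 90*x^2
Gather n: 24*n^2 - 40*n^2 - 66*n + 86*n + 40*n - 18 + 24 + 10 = -16*n^2 + 60*n + 16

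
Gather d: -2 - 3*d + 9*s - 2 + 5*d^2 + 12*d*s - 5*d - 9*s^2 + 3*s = 5*d^2 + d*(12*s - 8) - 9*s^2 + 12*s - 4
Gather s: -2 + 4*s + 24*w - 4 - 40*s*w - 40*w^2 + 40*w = s*(4 - 40*w) - 40*w^2 + 64*w - 6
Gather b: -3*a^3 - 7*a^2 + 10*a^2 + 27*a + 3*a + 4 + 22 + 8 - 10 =-3*a^3 + 3*a^2 + 30*a + 24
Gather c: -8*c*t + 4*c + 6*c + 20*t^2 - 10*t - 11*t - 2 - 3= c*(10 - 8*t) + 20*t^2 - 21*t - 5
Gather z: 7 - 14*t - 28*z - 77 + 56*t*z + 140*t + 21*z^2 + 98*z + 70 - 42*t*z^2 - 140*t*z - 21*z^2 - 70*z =-42*t*z^2 - 84*t*z + 126*t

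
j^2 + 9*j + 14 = (j + 2)*(j + 7)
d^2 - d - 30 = (d - 6)*(d + 5)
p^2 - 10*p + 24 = (p - 6)*(p - 4)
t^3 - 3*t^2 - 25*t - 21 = (t - 7)*(t + 1)*(t + 3)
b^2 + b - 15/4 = (b - 3/2)*(b + 5/2)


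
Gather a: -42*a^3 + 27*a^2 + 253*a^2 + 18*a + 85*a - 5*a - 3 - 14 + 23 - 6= -42*a^3 + 280*a^2 + 98*a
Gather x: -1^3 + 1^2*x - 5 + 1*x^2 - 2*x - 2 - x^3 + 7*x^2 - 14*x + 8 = -x^3 + 8*x^2 - 15*x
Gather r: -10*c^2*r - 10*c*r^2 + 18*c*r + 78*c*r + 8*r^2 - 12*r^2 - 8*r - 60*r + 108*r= r^2*(-10*c - 4) + r*(-10*c^2 + 96*c + 40)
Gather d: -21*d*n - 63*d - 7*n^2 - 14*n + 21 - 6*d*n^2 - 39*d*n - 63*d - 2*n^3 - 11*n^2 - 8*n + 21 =d*(-6*n^2 - 60*n - 126) - 2*n^3 - 18*n^2 - 22*n + 42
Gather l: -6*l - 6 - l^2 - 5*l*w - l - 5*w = -l^2 + l*(-5*w - 7) - 5*w - 6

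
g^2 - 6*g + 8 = (g - 4)*(g - 2)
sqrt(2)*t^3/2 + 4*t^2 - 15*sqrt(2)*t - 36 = (t - 3*sqrt(2))*(t + 6*sqrt(2))*(sqrt(2)*t/2 + 1)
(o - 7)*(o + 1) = o^2 - 6*o - 7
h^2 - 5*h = h*(h - 5)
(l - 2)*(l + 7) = l^2 + 5*l - 14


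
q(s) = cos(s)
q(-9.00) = -0.91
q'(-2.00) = 0.91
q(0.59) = 0.83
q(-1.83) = -0.26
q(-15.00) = -0.76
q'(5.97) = 0.31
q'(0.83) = -0.74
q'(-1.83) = 0.97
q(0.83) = 0.67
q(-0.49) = 0.88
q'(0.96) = -0.82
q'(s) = -sin(s)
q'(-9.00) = 0.41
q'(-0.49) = 0.47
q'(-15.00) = 0.65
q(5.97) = 0.95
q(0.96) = 0.57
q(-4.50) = -0.21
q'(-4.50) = -0.98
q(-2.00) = -0.42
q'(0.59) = -0.56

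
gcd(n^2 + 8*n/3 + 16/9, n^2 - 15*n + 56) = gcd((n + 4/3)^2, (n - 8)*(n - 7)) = 1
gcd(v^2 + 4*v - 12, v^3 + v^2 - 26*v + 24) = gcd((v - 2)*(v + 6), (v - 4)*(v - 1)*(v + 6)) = v + 6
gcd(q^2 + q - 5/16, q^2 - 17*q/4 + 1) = q - 1/4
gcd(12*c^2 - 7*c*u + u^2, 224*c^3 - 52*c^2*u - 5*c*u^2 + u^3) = -4*c + u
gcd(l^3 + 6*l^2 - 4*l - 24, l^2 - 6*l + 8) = l - 2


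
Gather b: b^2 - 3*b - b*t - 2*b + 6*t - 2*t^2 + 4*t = b^2 + b*(-t - 5) - 2*t^2 + 10*t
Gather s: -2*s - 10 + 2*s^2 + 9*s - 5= 2*s^2 + 7*s - 15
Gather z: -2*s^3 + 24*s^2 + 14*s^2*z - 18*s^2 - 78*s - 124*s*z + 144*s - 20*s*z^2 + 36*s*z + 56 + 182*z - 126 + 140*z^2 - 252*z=-2*s^3 + 6*s^2 + 66*s + z^2*(140 - 20*s) + z*(14*s^2 - 88*s - 70) - 70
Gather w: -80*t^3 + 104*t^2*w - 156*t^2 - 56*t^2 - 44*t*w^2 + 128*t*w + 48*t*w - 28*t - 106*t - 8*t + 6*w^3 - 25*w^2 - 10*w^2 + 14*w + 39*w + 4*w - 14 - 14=-80*t^3 - 212*t^2 - 142*t + 6*w^3 + w^2*(-44*t - 35) + w*(104*t^2 + 176*t + 57) - 28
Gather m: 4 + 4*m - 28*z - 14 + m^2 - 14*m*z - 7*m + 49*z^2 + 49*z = m^2 + m*(-14*z - 3) + 49*z^2 + 21*z - 10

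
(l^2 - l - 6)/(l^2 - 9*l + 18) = (l + 2)/(l - 6)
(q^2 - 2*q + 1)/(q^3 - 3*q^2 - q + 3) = (q - 1)/(q^2 - 2*q - 3)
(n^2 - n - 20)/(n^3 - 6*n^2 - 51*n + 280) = (n + 4)/(n^2 - n - 56)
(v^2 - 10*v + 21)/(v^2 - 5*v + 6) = (v - 7)/(v - 2)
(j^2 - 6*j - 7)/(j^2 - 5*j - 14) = (j + 1)/(j + 2)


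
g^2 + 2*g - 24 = (g - 4)*(g + 6)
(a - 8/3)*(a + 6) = a^2 + 10*a/3 - 16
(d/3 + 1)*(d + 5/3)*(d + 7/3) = d^3/3 + 7*d^2/3 + 143*d/27 + 35/9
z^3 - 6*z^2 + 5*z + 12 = (z - 4)*(z - 3)*(z + 1)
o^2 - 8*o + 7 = (o - 7)*(o - 1)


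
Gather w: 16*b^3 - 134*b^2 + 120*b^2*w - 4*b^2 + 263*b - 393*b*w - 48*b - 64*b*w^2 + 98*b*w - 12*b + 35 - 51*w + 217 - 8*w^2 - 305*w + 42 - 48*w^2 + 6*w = 16*b^3 - 138*b^2 + 203*b + w^2*(-64*b - 56) + w*(120*b^2 - 295*b - 350) + 294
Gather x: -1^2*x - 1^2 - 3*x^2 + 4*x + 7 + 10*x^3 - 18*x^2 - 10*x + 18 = 10*x^3 - 21*x^2 - 7*x + 24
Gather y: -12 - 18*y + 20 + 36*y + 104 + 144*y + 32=162*y + 144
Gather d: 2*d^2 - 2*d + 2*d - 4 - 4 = 2*d^2 - 8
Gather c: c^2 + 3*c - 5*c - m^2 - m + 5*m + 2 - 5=c^2 - 2*c - m^2 + 4*m - 3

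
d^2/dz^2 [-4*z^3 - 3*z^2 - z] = -24*z - 6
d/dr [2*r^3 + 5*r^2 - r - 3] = 6*r^2 + 10*r - 1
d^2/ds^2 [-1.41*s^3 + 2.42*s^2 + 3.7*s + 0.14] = 4.84 - 8.46*s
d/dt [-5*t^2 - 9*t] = -10*t - 9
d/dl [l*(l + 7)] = 2*l + 7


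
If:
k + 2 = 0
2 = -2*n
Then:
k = -2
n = -1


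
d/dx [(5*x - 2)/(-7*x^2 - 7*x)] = (5*x^2 - 4*x - 2)/(7*x^2*(x^2 + 2*x + 1))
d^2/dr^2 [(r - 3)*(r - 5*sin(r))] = (5*r - 15)*sin(r) - 10*cos(r) + 2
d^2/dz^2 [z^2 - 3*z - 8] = 2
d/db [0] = 0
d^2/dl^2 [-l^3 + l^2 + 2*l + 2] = 2 - 6*l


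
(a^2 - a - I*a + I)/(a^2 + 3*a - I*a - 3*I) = (a - 1)/(a + 3)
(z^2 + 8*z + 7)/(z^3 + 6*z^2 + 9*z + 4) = (z + 7)/(z^2 + 5*z + 4)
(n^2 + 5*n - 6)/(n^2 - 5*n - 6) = (-n^2 - 5*n + 6)/(-n^2 + 5*n + 6)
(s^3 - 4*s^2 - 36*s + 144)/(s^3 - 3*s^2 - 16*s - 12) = (s^2 + 2*s - 24)/(s^2 + 3*s + 2)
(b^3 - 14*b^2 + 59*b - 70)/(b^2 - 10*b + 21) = (b^2 - 7*b + 10)/(b - 3)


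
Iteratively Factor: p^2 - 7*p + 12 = (p - 4)*(p - 3)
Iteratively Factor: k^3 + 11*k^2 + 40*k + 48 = (k + 3)*(k^2 + 8*k + 16) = (k + 3)*(k + 4)*(k + 4)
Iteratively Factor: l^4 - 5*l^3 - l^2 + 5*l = (l - 5)*(l^3 - l) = (l - 5)*(l + 1)*(l^2 - l) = l*(l - 5)*(l + 1)*(l - 1)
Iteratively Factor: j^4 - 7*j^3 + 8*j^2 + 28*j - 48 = (j - 4)*(j^3 - 3*j^2 - 4*j + 12) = (j - 4)*(j + 2)*(j^2 - 5*j + 6) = (j - 4)*(j - 3)*(j + 2)*(j - 2)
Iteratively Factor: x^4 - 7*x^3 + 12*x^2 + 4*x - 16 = (x - 4)*(x^3 - 3*x^2 + 4) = (x - 4)*(x - 2)*(x^2 - x - 2) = (x - 4)*(x - 2)^2*(x + 1)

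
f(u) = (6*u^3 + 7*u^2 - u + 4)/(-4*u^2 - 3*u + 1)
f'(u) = (8*u + 3)*(6*u^3 + 7*u^2 - u + 4)/(-4*u^2 - 3*u + 1)^2 + (18*u^2 + 14*u - 1)/(-4*u^2 - 3*u + 1) = (-24*u^4 - 36*u^3 - 7*u^2 + 46*u + 11)/(16*u^4 + 24*u^3 + u^2 - 6*u + 1)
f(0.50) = -4.00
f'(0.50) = 11.67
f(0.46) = -4.57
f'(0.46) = 17.35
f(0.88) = -2.67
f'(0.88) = 0.32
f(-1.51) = -0.23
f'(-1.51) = -5.84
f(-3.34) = 4.11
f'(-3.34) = -1.65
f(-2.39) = 2.42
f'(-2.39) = -2.00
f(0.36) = -8.07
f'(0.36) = 68.62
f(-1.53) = -0.11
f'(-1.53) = -5.50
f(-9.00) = 12.82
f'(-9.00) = -1.51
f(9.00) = -14.10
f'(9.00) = -1.50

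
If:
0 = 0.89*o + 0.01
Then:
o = -0.01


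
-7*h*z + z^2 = z*(-7*h + z)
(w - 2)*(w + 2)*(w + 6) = w^3 + 6*w^2 - 4*w - 24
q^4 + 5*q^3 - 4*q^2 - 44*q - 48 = (q - 3)*(q + 2)^2*(q + 4)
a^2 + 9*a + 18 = (a + 3)*(a + 6)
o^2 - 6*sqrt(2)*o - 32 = (o - 8*sqrt(2))*(o + 2*sqrt(2))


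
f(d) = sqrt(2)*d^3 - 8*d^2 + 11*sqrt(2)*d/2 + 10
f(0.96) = 11.35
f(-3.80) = -212.68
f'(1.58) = -6.91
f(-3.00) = -123.52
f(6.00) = 74.14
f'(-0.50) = 16.84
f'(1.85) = -7.30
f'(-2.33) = 68.09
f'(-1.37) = 37.66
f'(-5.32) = 212.98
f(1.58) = 7.90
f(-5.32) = -470.74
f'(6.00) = 64.51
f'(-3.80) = 129.84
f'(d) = 3*sqrt(2)*d^2 - 16*d + 11*sqrt(2)/2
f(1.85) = 5.96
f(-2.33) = -69.44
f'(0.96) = -3.67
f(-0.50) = 3.93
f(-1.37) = -19.31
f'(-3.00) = 93.96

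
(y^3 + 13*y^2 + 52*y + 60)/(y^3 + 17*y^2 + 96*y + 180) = (y + 2)/(y + 6)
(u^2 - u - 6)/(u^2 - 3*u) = (u + 2)/u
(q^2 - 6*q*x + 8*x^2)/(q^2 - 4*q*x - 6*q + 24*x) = (q - 2*x)/(q - 6)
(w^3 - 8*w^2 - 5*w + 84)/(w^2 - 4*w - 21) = w - 4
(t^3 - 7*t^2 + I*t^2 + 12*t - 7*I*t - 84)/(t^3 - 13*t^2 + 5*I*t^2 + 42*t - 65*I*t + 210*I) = (t^2 + I*t + 12)/(t^2 + t*(-6 + 5*I) - 30*I)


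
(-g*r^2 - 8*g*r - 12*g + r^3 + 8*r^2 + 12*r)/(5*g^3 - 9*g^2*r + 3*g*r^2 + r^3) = (r^2 + 8*r + 12)/(-5*g^2 + 4*g*r + r^2)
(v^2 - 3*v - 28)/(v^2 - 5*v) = (v^2 - 3*v - 28)/(v*(v - 5))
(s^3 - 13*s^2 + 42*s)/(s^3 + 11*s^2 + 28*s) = (s^2 - 13*s + 42)/(s^2 + 11*s + 28)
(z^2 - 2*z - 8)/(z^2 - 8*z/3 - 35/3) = 3*(-z^2 + 2*z + 8)/(-3*z^2 + 8*z + 35)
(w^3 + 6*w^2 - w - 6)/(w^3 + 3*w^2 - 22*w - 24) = (w - 1)/(w - 4)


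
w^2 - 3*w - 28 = (w - 7)*(w + 4)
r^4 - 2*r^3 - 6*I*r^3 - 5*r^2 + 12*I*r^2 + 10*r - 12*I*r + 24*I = (r - 2)*(r - 4*I)*(r - 3*I)*(r + I)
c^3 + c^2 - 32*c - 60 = (c - 6)*(c + 2)*(c + 5)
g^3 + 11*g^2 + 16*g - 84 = (g - 2)*(g + 6)*(g + 7)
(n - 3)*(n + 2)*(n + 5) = n^3 + 4*n^2 - 11*n - 30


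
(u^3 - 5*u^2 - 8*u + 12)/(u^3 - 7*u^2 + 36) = (u - 1)/(u - 3)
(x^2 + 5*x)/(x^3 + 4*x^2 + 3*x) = (x + 5)/(x^2 + 4*x + 3)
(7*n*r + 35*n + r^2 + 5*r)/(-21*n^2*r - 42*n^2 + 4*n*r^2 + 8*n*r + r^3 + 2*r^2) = (r + 5)/(-3*n*r - 6*n + r^2 + 2*r)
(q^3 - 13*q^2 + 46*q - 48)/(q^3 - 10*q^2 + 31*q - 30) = (q - 8)/(q - 5)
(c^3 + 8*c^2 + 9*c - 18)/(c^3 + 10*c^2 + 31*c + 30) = (c^2 + 5*c - 6)/(c^2 + 7*c + 10)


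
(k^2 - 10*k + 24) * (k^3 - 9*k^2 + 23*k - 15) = k^5 - 19*k^4 + 137*k^3 - 461*k^2 + 702*k - 360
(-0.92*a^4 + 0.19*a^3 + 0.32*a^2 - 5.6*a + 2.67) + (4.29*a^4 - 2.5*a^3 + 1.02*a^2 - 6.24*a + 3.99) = 3.37*a^4 - 2.31*a^3 + 1.34*a^2 - 11.84*a + 6.66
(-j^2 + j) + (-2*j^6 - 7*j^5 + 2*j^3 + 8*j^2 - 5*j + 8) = -2*j^6 - 7*j^5 + 2*j^3 + 7*j^2 - 4*j + 8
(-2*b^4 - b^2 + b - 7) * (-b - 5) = 2*b^5 + 10*b^4 + b^3 + 4*b^2 + 2*b + 35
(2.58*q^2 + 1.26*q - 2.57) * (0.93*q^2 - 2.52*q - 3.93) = 2.3994*q^4 - 5.3298*q^3 - 15.7047*q^2 + 1.5246*q + 10.1001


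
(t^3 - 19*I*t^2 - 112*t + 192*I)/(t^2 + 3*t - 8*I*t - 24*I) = (t^2 - 11*I*t - 24)/(t + 3)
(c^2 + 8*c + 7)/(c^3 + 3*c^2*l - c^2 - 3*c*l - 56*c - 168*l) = (c + 1)/(c^2 + 3*c*l - 8*c - 24*l)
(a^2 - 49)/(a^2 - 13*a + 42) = (a + 7)/(a - 6)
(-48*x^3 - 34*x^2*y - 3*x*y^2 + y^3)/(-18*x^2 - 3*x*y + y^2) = (16*x^2 + 6*x*y - y^2)/(6*x - y)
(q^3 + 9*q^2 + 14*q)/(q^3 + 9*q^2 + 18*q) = (q^2 + 9*q + 14)/(q^2 + 9*q + 18)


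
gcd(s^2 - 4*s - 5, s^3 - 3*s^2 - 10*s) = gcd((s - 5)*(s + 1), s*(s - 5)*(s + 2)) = s - 5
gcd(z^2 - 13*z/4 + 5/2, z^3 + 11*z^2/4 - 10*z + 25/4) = z - 5/4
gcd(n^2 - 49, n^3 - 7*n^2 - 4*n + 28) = n - 7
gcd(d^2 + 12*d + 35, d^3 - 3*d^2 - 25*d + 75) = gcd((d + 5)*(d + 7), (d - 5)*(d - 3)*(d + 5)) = d + 5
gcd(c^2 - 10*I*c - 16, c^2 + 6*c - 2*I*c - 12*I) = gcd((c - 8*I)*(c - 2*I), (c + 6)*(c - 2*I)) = c - 2*I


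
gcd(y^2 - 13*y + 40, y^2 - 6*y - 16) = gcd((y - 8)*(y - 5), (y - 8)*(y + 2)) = y - 8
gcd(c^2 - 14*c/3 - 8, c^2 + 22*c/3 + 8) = c + 4/3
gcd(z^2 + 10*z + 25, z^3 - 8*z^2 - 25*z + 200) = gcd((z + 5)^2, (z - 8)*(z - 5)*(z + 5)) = z + 5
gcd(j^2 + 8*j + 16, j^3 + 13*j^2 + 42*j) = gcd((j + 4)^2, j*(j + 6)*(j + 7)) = 1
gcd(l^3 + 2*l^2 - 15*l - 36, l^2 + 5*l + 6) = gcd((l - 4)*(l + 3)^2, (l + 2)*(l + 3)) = l + 3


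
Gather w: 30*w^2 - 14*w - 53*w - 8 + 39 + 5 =30*w^2 - 67*w + 36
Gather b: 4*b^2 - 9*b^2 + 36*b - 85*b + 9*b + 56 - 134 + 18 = -5*b^2 - 40*b - 60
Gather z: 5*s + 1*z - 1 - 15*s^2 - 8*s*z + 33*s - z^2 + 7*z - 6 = -15*s^2 + 38*s - z^2 + z*(8 - 8*s) - 7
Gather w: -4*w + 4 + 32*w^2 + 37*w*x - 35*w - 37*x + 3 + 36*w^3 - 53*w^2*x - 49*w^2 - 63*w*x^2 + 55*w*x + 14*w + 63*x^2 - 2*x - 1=36*w^3 + w^2*(-53*x - 17) + w*(-63*x^2 + 92*x - 25) + 63*x^2 - 39*x + 6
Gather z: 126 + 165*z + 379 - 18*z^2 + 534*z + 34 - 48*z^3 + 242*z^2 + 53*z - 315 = -48*z^3 + 224*z^2 + 752*z + 224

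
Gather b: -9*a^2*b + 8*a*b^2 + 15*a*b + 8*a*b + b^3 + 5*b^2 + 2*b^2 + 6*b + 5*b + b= b^3 + b^2*(8*a + 7) + b*(-9*a^2 + 23*a + 12)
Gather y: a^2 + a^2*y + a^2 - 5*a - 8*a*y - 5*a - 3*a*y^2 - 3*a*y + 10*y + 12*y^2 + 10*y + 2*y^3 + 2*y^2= 2*a^2 - 10*a + 2*y^3 + y^2*(14 - 3*a) + y*(a^2 - 11*a + 20)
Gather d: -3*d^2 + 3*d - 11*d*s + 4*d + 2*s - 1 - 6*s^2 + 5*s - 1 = -3*d^2 + d*(7 - 11*s) - 6*s^2 + 7*s - 2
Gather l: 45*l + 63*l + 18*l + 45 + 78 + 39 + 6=126*l + 168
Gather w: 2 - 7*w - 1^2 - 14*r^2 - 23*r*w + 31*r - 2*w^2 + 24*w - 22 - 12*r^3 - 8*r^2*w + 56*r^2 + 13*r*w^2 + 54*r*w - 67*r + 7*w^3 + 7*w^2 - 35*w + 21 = -12*r^3 + 42*r^2 - 36*r + 7*w^3 + w^2*(13*r + 5) + w*(-8*r^2 + 31*r - 18)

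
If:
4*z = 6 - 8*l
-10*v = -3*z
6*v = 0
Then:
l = 3/4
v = 0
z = 0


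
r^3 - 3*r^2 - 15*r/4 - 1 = (r - 4)*(r + 1/2)^2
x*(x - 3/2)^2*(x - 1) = x^4 - 4*x^3 + 21*x^2/4 - 9*x/4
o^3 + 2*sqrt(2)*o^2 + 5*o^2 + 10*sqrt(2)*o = o*(o + 5)*(o + 2*sqrt(2))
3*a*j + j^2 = j*(3*a + j)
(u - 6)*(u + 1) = u^2 - 5*u - 6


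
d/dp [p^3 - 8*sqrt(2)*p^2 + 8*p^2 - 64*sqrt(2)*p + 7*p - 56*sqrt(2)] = 3*p^2 - 16*sqrt(2)*p + 16*p - 64*sqrt(2) + 7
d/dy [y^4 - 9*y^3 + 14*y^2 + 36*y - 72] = 4*y^3 - 27*y^2 + 28*y + 36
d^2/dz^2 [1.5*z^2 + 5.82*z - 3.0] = 3.00000000000000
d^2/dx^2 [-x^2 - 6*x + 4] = -2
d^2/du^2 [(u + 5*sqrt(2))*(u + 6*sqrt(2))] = 2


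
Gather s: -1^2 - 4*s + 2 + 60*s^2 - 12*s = 60*s^2 - 16*s + 1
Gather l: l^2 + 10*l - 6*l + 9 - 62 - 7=l^2 + 4*l - 60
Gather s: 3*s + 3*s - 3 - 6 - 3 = 6*s - 12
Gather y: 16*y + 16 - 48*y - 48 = -32*y - 32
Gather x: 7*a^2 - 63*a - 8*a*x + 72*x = 7*a^2 - 63*a + x*(72 - 8*a)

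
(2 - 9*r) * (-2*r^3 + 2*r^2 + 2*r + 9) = 18*r^4 - 22*r^3 - 14*r^2 - 77*r + 18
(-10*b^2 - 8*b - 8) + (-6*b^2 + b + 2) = -16*b^2 - 7*b - 6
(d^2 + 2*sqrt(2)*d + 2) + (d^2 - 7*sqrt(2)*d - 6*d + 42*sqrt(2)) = 2*d^2 - 5*sqrt(2)*d - 6*d + 2 + 42*sqrt(2)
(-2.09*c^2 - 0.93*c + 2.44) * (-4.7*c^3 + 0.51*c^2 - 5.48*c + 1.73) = 9.823*c^5 + 3.3051*c^4 - 0.489099999999999*c^3 + 2.7251*c^2 - 14.9801*c + 4.2212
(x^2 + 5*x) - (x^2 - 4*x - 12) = 9*x + 12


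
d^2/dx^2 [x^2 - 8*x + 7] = 2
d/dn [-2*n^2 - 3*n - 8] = -4*n - 3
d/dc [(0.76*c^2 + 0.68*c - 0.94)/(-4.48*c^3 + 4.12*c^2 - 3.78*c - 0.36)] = (3.4048*c^4 + 6.0928*c^3 - 18.308*c^2 + 7.1984*c - 3.798)/(20.0704*c^6 - 36.9152*c^5 + 50.8432*c^4 - 27.9216*c^3 + 11.322*c^2 + 2.7216*c + 0.1296)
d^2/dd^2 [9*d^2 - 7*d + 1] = 18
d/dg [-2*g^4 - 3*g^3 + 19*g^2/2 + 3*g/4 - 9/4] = -8*g^3 - 9*g^2 + 19*g + 3/4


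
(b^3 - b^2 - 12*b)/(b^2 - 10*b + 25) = b*(b^2 - b - 12)/(b^2 - 10*b + 25)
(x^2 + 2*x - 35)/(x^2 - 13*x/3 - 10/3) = 3*(x + 7)/(3*x + 2)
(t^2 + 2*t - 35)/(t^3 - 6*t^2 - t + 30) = (t + 7)/(t^2 - t - 6)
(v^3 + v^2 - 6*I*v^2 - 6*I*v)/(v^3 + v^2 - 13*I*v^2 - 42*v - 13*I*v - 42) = v/(v - 7*I)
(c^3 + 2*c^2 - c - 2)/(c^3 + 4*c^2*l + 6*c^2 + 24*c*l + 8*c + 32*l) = (c^2 - 1)/(c^2 + 4*c*l + 4*c + 16*l)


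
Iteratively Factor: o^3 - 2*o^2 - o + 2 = (o - 1)*(o^2 - o - 2) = (o - 1)*(o + 1)*(o - 2)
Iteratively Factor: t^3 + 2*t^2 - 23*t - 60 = (t + 3)*(t^2 - t - 20) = (t + 3)*(t + 4)*(t - 5)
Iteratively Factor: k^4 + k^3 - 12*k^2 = (k)*(k^3 + k^2 - 12*k) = k^2*(k^2 + k - 12) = k^2*(k + 4)*(k - 3)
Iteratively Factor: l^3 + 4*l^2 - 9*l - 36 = (l + 4)*(l^2 - 9) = (l + 3)*(l + 4)*(l - 3)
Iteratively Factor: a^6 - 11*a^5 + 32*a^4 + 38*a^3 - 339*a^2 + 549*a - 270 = (a - 3)*(a^5 - 8*a^4 + 8*a^3 + 62*a^2 - 153*a + 90) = (a - 3)*(a + 3)*(a^4 - 11*a^3 + 41*a^2 - 61*a + 30) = (a - 5)*(a - 3)*(a + 3)*(a^3 - 6*a^2 + 11*a - 6) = (a - 5)*(a - 3)*(a - 2)*(a + 3)*(a^2 - 4*a + 3) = (a - 5)*(a - 3)^2*(a - 2)*(a + 3)*(a - 1)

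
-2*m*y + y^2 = y*(-2*m + y)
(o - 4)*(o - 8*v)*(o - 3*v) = o^3 - 11*o^2*v - 4*o^2 + 24*o*v^2 + 44*o*v - 96*v^2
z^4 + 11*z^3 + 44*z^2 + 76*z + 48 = (z + 2)^2*(z + 3)*(z + 4)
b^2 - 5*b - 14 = (b - 7)*(b + 2)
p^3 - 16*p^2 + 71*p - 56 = (p - 8)*(p - 7)*(p - 1)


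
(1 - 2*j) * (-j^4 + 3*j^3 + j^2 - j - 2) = 2*j^5 - 7*j^4 + j^3 + 3*j^2 + 3*j - 2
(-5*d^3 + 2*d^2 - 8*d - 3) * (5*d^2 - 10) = -25*d^5 + 10*d^4 + 10*d^3 - 35*d^2 + 80*d + 30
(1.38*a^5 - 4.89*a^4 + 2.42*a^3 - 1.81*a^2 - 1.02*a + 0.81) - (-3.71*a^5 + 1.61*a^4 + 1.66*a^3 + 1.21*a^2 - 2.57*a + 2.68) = 5.09*a^5 - 6.5*a^4 + 0.76*a^3 - 3.02*a^2 + 1.55*a - 1.87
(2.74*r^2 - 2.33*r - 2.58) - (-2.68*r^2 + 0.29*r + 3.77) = 5.42*r^2 - 2.62*r - 6.35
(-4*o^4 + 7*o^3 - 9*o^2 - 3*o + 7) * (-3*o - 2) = 12*o^5 - 13*o^4 + 13*o^3 + 27*o^2 - 15*o - 14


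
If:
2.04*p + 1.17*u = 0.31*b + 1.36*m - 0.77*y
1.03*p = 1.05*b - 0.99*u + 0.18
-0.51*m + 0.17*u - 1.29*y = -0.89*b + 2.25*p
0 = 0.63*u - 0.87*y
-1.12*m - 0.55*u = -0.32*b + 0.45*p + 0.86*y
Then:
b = -0.24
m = -0.05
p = -0.09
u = 0.02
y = 0.01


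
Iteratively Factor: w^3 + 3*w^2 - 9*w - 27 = (w - 3)*(w^2 + 6*w + 9) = (w - 3)*(w + 3)*(w + 3)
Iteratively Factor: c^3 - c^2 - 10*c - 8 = (c + 1)*(c^2 - 2*c - 8) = (c + 1)*(c + 2)*(c - 4)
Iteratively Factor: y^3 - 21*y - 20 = (y + 4)*(y^2 - 4*y - 5) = (y - 5)*(y + 4)*(y + 1)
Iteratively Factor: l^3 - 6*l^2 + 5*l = (l - 5)*(l^2 - l) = l*(l - 5)*(l - 1)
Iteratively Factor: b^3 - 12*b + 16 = (b - 2)*(b^2 + 2*b - 8) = (b - 2)^2*(b + 4)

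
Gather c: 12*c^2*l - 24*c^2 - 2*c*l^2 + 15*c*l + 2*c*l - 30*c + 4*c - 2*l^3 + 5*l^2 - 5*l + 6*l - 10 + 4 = c^2*(12*l - 24) + c*(-2*l^2 + 17*l - 26) - 2*l^3 + 5*l^2 + l - 6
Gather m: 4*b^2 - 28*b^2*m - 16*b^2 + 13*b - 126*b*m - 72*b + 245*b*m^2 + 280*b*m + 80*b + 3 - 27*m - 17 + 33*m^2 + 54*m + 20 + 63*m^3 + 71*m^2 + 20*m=-12*b^2 + 21*b + 63*m^3 + m^2*(245*b + 104) + m*(-28*b^2 + 154*b + 47) + 6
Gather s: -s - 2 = -s - 2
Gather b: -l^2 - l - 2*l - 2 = -l^2 - 3*l - 2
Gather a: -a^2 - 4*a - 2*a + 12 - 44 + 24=-a^2 - 6*a - 8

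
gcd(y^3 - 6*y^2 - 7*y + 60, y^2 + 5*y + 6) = y + 3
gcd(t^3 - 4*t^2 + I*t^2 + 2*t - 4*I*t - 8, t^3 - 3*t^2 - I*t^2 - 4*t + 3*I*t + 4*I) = t^2 + t*(-4 - I) + 4*I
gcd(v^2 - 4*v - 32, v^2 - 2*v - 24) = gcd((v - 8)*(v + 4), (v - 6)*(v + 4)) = v + 4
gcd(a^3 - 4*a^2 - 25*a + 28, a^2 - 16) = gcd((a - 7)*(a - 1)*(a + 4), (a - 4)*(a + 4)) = a + 4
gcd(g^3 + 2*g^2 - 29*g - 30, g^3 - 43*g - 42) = g^2 + 7*g + 6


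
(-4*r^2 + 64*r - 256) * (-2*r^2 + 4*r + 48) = 8*r^4 - 144*r^3 + 576*r^2 + 2048*r - 12288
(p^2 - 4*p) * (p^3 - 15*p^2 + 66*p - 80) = p^5 - 19*p^4 + 126*p^3 - 344*p^2 + 320*p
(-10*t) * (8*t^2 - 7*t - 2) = -80*t^3 + 70*t^2 + 20*t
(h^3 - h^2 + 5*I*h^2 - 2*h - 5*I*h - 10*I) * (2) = 2*h^3 - 2*h^2 + 10*I*h^2 - 4*h - 10*I*h - 20*I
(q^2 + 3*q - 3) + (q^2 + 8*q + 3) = 2*q^2 + 11*q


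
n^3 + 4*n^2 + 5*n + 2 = (n + 1)^2*(n + 2)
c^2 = c^2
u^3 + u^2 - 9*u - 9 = (u - 3)*(u + 1)*(u + 3)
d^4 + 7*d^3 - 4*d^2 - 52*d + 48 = (d - 2)*(d - 1)*(d + 4)*(d + 6)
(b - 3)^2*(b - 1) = b^3 - 7*b^2 + 15*b - 9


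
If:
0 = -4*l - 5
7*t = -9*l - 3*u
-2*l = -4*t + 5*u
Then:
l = -5/4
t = 195/188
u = 125/94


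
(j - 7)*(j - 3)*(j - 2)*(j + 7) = j^4 - 5*j^3 - 43*j^2 + 245*j - 294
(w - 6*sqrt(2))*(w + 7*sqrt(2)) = w^2 + sqrt(2)*w - 84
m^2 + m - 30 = (m - 5)*(m + 6)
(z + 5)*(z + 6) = z^2 + 11*z + 30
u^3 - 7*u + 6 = (u - 2)*(u - 1)*(u + 3)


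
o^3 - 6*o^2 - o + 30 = (o - 5)*(o - 3)*(o + 2)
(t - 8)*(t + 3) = t^2 - 5*t - 24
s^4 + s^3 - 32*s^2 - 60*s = s*(s - 6)*(s + 2)*(s + 5)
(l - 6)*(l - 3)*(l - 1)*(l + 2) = l^4 - 8*l^3 + 7*l^2 + 36*l - 36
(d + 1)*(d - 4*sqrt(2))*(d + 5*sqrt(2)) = d^3 + d^2 + sqrt(2)*d^2 - 40*d + sqrt(2)*d - 40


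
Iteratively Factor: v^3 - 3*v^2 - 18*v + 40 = (v - 5)*(v^2 + 2*v - 8) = (v - 5)*(v - 2)*(v + 4)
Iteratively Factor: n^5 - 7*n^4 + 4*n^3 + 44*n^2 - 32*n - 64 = (n + 1)*(n^4 - 8*n^3 + 12*n^2 + 32*n - 64) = (n + 1)*(n + 2)*(n^3 - 10*n^2 + 32*n - 32) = (n - 2)*(n + 1)*(n + 2)*(n^2 - 8*n + 16) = (n - 4)*(n - 2)*(n + 1)*(n + 2)*(n - 4)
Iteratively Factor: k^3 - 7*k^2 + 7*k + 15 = (k - 3)*(k^2 - 4*k - 5) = (k - 5)*(k - 3)*(k + 1)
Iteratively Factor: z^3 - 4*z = (z - 2)*(z^2 + 2*z) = z*(z - 2)*(z + 2)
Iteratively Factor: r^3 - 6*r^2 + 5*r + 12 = (r - 4)*(r^2 - 2*r - 3) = (r - 4)*(r - 3)*(r + 1)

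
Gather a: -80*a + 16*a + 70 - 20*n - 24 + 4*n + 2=-64*a - 16*n + 48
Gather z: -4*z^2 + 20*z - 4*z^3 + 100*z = -4*z^3 - 4*z^2 + 120*z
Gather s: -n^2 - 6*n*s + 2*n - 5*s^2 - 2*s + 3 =-n^2 + 2*n - 5*s^2 + s*(-6*n - 2) + 3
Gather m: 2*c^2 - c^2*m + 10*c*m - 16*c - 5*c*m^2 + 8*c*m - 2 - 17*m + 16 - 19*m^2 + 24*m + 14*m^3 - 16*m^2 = 2*c^2 - 16*c + 14*m^3 + m^2*(-5*c - 35) + m*(-c^2 + 18*c + 7) + 14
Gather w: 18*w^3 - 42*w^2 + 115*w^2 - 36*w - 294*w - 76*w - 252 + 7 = 18*w^3 + 73*w^2 - 406*w - 245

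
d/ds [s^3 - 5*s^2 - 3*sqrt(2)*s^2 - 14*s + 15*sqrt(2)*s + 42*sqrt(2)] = 3*s^2 - 10*s - 6*sqrt(2)*s - 14 + 15*sqrt(2)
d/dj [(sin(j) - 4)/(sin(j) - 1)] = 3*cos(j)/(sin(j) - 1)^2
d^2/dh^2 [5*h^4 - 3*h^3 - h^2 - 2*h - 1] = 60*h^2 - 18*h - 2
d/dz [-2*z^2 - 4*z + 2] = -4*z - 4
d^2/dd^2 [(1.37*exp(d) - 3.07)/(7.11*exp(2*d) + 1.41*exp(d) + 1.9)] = (69.256377*exp(4*d) - 634.514175*exp(3*d) - 203.375151*exp(2*d) + 156.116823*exp(d) + 13.17023)*exp(d)/(359.425431*exp(6*d) + 213.835383*exp(5*d) + 330.553143*exp(4*d) + 117.089361*exp(3*d) + 88.33347*exp(2*d) + 15.2703*exp(d) + 6.859)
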